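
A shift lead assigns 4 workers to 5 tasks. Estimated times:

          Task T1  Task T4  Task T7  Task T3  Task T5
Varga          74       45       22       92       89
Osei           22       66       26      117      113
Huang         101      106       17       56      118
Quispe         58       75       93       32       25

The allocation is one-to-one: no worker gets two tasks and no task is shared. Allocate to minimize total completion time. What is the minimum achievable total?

This is the linear assignment problem.
Optimal: Varga→Task T4 (45 min), Osei→Task T1 (22 min), Huang→Task T7 (17 min), Quispe→Task T5 (25 min) — total 45+22+17+25 = 109 min.
Column-greedy (each task in turn goes to its cheapest remaining worker) gives 116 min, worse by 7.
Next-best assignment: Varga→Task T4, Osei→Task T1, Huang→Task T7, Quispe→Task T3 = 116 min.
Swapping Quispe↔Osei (Quispe→Task T1 58 min, Osei→Task T5 113 min) adds 124.
No other one-to-one assignment undercuts 109 min.

Min total: 109 min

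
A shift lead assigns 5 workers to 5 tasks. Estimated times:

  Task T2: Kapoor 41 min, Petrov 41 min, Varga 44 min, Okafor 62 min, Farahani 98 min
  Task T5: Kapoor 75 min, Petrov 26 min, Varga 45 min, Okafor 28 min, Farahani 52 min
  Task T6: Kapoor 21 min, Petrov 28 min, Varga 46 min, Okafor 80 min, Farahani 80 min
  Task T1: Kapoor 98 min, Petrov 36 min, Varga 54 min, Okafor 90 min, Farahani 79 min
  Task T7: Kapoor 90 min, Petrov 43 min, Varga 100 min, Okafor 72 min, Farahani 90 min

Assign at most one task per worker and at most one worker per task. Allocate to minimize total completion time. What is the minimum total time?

Minimum total: 215 min

This is a one-to-one assignment (minimum-cost bipartite matching).
Optimal: Kapoor→Task T6 (21 min), Petrov→Task T7 (43 min), Varga→Task T2 (44 min), Okafor→Task T5 (28 min), Farahani→Task T1 (79 min) — total 21+43+44+28+79 = 215 min.
Row-greedy (each worker in turn takes its cheapest remaining task) gives 242 min, worse by 27.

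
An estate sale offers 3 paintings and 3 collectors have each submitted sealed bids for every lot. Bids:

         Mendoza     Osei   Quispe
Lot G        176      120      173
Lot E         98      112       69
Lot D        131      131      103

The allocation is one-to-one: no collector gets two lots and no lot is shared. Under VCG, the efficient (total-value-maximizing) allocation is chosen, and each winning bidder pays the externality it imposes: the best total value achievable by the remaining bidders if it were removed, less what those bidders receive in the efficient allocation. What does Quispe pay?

Efficient allocation: Mendoza→Lot D ($131), Osei→Lot E ($112), Quispe→Lot G ($173); total welfare W = $416.
Quispe receives Lot G at value $173, so the others get W − 173 = $243.
Without Quispe: best allocation of the remaining 2 bidders over all 3 lots is Mendoza→Lot G ($176), Osei→Lot D ($131), total $307.
VCG payment = (others' best without Quispe) − (others' welfare with Quispe) = 307 − 243 = $64.

Quispe pays $64.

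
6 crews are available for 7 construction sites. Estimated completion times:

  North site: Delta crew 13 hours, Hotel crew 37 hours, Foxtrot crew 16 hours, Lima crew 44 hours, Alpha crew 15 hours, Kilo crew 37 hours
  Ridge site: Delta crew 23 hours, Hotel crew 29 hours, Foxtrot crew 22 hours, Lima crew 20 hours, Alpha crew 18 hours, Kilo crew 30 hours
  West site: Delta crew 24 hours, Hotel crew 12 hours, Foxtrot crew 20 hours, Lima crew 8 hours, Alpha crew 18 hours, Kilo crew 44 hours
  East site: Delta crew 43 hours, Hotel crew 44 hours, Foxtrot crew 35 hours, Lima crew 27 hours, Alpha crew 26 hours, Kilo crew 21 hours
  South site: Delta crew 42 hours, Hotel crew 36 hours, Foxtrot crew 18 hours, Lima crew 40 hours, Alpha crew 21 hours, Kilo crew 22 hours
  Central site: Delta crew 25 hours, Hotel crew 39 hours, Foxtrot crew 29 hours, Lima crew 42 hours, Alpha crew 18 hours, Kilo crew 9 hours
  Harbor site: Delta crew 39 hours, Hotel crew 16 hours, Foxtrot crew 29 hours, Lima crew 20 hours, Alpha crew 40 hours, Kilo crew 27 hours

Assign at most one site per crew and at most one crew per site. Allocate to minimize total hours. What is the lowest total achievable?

Min total: 82 hours

Treat this as an assignment problem: match each crew to one site.
Optimal: Delta crew→North site (13 hours), Hotel crew→Harbor site (16 hours), Foxtrot crew→South site (18 hours), Lima crew→West site (8 hours), Alpha crew→Ridge site (18 hours), Kilo crew→Central site (9 hours) — total 13+16+18+8+18+9 = 82 hours.
Row-greedy (each crew in turn takes its cheapest remaining site) gives 102 hours, worse by 20.
Next-best assignment: Delta crew→North site, Hotel crew→Harbor site, Foxtrot crew→Ridge site, Lima crew→West site, Alpha crew→South site, Kilo crew→Central site = 89 hours.
Swapping Lima crew↔Hotel crew (Lima crew→Harbor site 20 hours, Hotel crew→West site 12 hours) adds 8.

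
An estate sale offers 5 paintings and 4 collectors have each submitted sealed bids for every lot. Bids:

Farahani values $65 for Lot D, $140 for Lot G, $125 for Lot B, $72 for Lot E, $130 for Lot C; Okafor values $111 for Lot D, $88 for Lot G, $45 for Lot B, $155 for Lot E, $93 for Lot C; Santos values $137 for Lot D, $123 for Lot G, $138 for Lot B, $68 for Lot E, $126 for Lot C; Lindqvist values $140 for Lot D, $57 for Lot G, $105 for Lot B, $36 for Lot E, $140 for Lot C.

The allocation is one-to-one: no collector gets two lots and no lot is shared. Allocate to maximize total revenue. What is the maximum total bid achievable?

Treat this as an assignment problem: match each collector to one lot.
Optimal: Farahani→Lot G ($140), Okafor→Lot E ($155), Santos→Lot B ($138), Lindqvist→Lot D ($140) — total 140+155+138+140 = $573.

Max total: $573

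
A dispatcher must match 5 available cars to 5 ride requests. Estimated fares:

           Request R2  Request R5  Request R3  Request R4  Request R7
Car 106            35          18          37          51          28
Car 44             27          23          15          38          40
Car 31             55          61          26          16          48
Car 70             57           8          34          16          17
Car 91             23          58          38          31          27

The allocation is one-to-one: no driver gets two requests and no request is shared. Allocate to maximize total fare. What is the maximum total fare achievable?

Optimal: Car 106→Request R4 ($51), Car 44→Request R7 ($40), Car 31→Request R5 ($61), Car 70→Request R2 ($57), Car 91→Request R3 ($38) — total 51+40+61+57+38 = $247.
Next-best assignment: Car 106→Request R3, Car 44→Request R4, Car 31→Request R7, Car 70→Request R2, Car 91→Request R5 = $238.
Swapping Car 106↔Car 70 (Car 106→Request R2 $35, Car 70→Request R4 $16) loses 57.

Maximum total: $247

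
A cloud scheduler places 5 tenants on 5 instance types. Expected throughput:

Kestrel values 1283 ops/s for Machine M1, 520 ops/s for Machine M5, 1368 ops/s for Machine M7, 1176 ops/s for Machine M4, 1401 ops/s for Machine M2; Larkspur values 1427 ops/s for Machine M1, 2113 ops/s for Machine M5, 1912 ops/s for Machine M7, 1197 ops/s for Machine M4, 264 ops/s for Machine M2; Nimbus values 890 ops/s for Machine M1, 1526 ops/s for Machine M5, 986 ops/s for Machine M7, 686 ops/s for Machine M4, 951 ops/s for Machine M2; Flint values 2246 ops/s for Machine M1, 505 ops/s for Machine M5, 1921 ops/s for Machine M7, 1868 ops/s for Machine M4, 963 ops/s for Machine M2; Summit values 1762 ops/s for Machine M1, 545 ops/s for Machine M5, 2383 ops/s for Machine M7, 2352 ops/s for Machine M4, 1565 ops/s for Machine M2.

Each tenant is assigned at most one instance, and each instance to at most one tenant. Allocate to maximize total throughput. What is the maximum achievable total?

Maximum total: 9437 ops/s

Optimal: Kestrel→Machine M2 (1401 ops/s), Larkspur→Machine M7 (1912 ops/s), Nimbus→Machine M5 (1526 ops/s), Flint→Machine M1 (2246 ops/s), Summit→Machine M4 (2352 ops/s) — total 1401+1912+1526+2246+2352 = 9437 ops/s.
Max-entry greedy (repeatedly take the single best remaining cell) gives 8829 ops/s, worse by 608.
Checked against all permutations: 9437 ops/s is optimal.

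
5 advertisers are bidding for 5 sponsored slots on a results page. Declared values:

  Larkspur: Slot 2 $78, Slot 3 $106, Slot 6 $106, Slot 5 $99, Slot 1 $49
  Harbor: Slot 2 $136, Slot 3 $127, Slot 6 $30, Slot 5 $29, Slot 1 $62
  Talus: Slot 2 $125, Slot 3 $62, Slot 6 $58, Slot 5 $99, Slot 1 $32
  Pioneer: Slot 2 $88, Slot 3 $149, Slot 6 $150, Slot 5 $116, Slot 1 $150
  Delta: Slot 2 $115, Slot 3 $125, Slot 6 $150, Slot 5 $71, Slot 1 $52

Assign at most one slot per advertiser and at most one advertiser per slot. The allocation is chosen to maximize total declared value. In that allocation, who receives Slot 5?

This is a one-to-one assignment (maximum-weight bipartite matching).
Optimal: Larkspur→Slot 5 ($99), Harbor→Slot 3 ($127), Talus→Slot 2 ($125), Pioneer→Slot 1 ($150), Delta→Slot 6 ($150) — total 99+127+125+150+150 = $651.
Column-greedy (each slot in turn goes to its best remaining advertiser) gives $566, worse by 85.
Every other assignment is strictly worse.
Larkspur's own top slot is Slot 3 ($106), but forcing Larkspur→Slot 3 and reassigning the rest optimally gives only $641 — worse by 10.

Larkspur receives Slot 5.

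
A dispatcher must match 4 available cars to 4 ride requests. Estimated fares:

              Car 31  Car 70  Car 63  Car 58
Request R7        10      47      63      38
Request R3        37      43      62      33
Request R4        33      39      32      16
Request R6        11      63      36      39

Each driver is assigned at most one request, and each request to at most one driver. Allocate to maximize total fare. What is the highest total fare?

Optimal: Car 31→Request R4 ($33), Car 70→Request R6 ($63), Car 63→Request R3 ($62), Car 58→Request R7 ($38) — total 33+63+62+38 = $196.
Row-greedy (each driver in turn takes its best remaining request) gives $179, worse by 17.
Next-best assignment: Car 31→Request R4, Car 70→Request R6, Car 63→Request R7, Car 58→Request R3 = $192.

Max total: $196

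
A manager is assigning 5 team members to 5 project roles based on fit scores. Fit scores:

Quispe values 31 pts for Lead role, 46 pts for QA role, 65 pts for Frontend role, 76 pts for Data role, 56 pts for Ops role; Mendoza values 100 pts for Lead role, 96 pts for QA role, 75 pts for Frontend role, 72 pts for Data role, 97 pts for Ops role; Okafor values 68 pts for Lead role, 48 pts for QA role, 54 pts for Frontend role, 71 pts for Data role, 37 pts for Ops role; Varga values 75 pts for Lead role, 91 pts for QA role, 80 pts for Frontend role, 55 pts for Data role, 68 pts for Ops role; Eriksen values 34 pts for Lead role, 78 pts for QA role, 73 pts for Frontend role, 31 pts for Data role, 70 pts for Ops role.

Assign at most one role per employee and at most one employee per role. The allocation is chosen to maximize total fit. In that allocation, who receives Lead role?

Okafor receives Lead role.

This is a one-to-one assignment (maximum-weight bipartite matching).
Optimal: Quispe→Data role (76 pts), Mendoza→Ops role (97 pts), Okafor→Lead role (68 pts), Varga→QA role (91 pts), Eriksen→Frontend role (73 pts) — total 76+97+68+91+73 = 405 pts.
Row-greedy (each employee in turn takes its best remaining role) gives 391 pts, worse by 14.
Next-best assignment: Quispe→Data role, Mendoza→Ops role, Okafor→Lead role, Varga→Frontend role, Eriksen→QA role = 399 pts.
Okafor's own top role is Data role (71 pts), but forcing Okafor→Data role and reassigning the rest optimally gives only 397 pts — worse by 8.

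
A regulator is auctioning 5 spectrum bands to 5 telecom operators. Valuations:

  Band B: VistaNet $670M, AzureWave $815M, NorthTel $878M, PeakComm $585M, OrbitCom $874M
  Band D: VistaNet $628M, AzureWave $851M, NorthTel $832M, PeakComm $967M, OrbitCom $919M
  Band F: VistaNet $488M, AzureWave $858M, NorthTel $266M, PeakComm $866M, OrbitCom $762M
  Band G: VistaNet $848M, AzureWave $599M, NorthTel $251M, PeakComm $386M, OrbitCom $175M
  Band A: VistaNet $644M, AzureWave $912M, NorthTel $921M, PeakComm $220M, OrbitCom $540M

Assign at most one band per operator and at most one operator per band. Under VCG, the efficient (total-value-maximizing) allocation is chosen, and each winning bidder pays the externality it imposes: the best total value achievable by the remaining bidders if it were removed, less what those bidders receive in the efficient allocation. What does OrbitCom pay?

OrbitCom pays $11M.

Efficient allocation: VistaNet→Band G ($848M), AzureWave→Band F ($858M), NorthTel→Band A ($921M), PeakComm→Band D ($967M), OrbitCom→Band B ($874M); total welfare W = $4468M.
OrbitCom receives Band B at value $874M, so the others get W − 874 = $3594M.
Without OrbitCom: best allocation of the remaining 4 bidders over all 5 bands is VistaNet→Band G ($848M), AzureWave→Band A ($912M), NorthTel→Band B ($878M), PeakComm→Band D ($967M), total $3605M.
VCG payment = (others' best without OrbitCom) − (others' welfare with OrbitCom) = 3605 − 3594 = $11M.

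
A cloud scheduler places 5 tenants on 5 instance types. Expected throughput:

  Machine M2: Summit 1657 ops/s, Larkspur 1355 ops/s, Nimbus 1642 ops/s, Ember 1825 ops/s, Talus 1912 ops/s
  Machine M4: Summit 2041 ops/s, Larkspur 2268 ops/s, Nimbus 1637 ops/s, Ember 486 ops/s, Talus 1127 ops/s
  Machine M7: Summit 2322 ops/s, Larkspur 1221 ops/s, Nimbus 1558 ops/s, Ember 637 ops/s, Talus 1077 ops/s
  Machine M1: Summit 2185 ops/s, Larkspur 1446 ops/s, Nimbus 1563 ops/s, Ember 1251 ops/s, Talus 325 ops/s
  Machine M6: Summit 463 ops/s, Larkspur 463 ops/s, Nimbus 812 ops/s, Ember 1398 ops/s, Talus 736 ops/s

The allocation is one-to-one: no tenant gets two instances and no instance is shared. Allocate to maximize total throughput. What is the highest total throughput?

Maximum total: 9463 ops/s

Optimal: Summit→Machine M7 (2322 ops/s), Larkspur→Machine M4 (2268 ops/s), Nimbus→Machine M1 (1563 ops/s), Ember→Machine M6 (1398 ops/s), Talus→Machine M2 (1912 ops/s) — total 2322+2268+1563+1398+1912 = 9463 ops/s.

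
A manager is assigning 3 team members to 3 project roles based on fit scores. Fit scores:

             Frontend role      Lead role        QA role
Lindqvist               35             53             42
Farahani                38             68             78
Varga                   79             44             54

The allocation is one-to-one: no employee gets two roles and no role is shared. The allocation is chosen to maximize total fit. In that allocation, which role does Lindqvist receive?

Lindqvist receives Lead role.

Optimal: Lindqvist→Lead role (53 pts), Farahani→QA role (78 pts), Varga→Frontend role (79 pts) — total 53+78+79 = 210 pts.
Column-greedy (each role in turn goes to its best remaining employee) gives 189 pts, worse by 21.
Next-best assignment: Lindqvist→QA role, Farahani→Lead role, Varga→Frontend role = 189 pts.
Every other assignment is strictly worse.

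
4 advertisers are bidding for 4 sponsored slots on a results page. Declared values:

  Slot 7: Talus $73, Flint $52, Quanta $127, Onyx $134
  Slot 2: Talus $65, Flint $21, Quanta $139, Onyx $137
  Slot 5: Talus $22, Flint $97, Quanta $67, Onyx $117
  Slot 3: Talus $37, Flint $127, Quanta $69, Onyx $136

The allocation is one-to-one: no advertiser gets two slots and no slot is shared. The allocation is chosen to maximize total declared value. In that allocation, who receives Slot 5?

Treat this as an assignment problem: match each advertiser to one slot.
Optimal: Talus→Slot 7 ($73), Flint→Slot 3 ($127), Quanta→Slot 2 ($139), Onyx→Slot 5 ($117) — total 73+127+139+117 = $456.
Column-greedy (each slot in turn goes to its best remaining advertiser) gives $407, worse by 49.
Every other assignment is strictly worse.
Onyx's own top slot is Slot 2 ($137), but forcing Onyx→Slot 2 and reassigning the rest optimally gives only $413 — worse by 43.

Onyx receives Slot 5.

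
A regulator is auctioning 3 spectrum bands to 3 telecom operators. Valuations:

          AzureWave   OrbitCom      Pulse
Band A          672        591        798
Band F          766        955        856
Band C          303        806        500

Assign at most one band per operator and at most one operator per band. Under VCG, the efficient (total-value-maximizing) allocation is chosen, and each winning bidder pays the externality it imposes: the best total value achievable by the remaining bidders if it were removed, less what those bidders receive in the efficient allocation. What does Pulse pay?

Efficient allocation: AzureWave→Band F ($766M), OrbitCom→Band C ($806M), Pulse→Band A ($798M); total welfare W = $2370M.
Pulse receives Band A at value $798M, so the others get W − 798 = $1572M.
Without Pulse: best allocation of the remaining 2 bidders over all 3 bands is AzureWave→Band A ($672M), OrbitCom→Band F ($955M), total $1627M.
VCG payment = (others' best without Pulse) − (others' welfare with Pulse) = 1627 − 1572 = $55M.

Pulse pays $55M.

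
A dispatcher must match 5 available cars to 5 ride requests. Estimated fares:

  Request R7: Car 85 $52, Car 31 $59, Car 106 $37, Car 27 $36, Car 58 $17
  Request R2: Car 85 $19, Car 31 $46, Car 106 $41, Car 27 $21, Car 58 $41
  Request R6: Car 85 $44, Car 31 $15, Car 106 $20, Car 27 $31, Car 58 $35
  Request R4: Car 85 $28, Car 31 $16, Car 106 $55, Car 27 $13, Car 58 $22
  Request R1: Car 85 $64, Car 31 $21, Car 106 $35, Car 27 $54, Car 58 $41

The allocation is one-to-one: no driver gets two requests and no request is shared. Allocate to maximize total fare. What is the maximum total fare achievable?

Max total: $253

Treat this as an assignment problem: match each driver to one request.
Optimal: Car 85→Request R6 ($44), Car 31→Request R7 ($59), Car 106→Request R4 ($55), Car 27→Request R1 ($54), Car 58→Request R2 ($41) — total 44+59+55+54+41 = $253.
Max-entry greedy (repeatedly take the single best remaining cell) gives $250, worse by 3.
Next-best assignment: Car 85→Request R1, Car 31→Request R7, Car 106→Request R4, Car 27→Request R6, Car 58→Request R2 = $250.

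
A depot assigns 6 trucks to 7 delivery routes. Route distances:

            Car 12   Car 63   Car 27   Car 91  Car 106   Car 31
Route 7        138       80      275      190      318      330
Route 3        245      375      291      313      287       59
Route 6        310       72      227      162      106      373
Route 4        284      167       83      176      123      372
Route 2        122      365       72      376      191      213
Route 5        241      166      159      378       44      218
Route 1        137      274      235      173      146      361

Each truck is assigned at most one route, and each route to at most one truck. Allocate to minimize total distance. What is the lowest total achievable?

This is a one-to-one assignment (minimum-cost bipartite matching).
Optimal: Car 12→Route 2 (122 km), Car 63→Route 7 (80 km), Car 27→Route 4 (83 km), Car 91→Route 6 (162 km), Car 106→Route 5 (44 km), Car 31→Route 3 (59 km) — total 122+80+83+162+44+59 = 550 km.
Row-greedy (each truck in turn takes its cheapest remaining route) gives 553 km, worse by 3.
Next-best assignment: Car 12→Route 2, Car 63→Route 6, Car 27→Route 4, Car 91→Route 1, Car 106→Route 5, Car 31→Route 3 = 553 km.

Min total: 550 km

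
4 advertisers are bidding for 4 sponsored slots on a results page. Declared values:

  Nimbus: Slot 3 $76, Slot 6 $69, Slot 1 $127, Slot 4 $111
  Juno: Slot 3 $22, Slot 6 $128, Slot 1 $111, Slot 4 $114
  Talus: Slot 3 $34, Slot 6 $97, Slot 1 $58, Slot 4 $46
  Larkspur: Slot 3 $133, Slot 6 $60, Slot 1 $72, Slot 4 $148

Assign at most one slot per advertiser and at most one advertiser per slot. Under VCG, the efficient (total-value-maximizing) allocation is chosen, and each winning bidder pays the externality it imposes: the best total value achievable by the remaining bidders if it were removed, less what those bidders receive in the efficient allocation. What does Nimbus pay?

Efficient allocation: Nimbus→Slot 1 ($127), Juno→Slot 4 ($114), Talus→Slot 6 ($97), Larkspur→Slot 3 ($133); total welfare W = $471.
Nimbus receives Slot 1 at value $127, so the others get W − 127 = $344.
Without Nimbus: best allocation of the remaining 3 bidders over all 4 slots is Juno→Slot 1 ($111), Talus→Slot 6 ($97), Larkspur→Slot 4 ($148), total $356.
VCG payment = (others' best without Nimbus) − (others' welfare with Nimbus) = 356 − 344 = $12.

Nimbus pays $12.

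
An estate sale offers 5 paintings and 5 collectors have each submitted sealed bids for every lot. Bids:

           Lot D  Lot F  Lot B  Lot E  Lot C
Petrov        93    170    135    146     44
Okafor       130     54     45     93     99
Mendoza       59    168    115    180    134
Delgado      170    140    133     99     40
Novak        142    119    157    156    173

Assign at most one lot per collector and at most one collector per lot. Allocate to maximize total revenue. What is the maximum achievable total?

Optimal: Petrov→Lot F ($170), Okafor→Lot D ($130), Mendoza→Lot E ($180), Delgado→Lot B ($133), Novak→Lot C ($173) — total 170+130+180+133+173 = $786.
Column-greedy (each lot in turn goes to its best remaining collector) gives $776, worse by 10.
Next-best assignment: Petrov→Lot F, Okafor→Lot C, Mendoza→Lot E, Delgado→Lot D, Novak→Lot B = $776.

Maximum total: $786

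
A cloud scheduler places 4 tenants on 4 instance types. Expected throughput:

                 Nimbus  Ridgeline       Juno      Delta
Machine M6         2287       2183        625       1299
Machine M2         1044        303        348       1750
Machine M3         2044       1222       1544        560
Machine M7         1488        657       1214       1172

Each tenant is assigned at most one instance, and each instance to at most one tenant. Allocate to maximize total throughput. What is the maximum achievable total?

This is the linear assignment problem.
Optimal: Nimbus→Machine M3 (2044 ops/s), Ridgeline→Machine M6 (2183 ops/s), Juno→Machine M7 (1214 ops/s), Delta→Machine M2 (1750 ops/s) — total 2044+2183+1214+1750 = 7191 ops/s.
Column-greedy (each instance in turn goes to its best remaining tenant) gives 6238 ops/s, worse by 953.
Next-best assignment: Nimbus→Machine M7, Ridgeline→Machine M6, Juno→Machine M3, Delta→Machine M2 = 6965 ops/s.

Maximum total: 7191 ops/s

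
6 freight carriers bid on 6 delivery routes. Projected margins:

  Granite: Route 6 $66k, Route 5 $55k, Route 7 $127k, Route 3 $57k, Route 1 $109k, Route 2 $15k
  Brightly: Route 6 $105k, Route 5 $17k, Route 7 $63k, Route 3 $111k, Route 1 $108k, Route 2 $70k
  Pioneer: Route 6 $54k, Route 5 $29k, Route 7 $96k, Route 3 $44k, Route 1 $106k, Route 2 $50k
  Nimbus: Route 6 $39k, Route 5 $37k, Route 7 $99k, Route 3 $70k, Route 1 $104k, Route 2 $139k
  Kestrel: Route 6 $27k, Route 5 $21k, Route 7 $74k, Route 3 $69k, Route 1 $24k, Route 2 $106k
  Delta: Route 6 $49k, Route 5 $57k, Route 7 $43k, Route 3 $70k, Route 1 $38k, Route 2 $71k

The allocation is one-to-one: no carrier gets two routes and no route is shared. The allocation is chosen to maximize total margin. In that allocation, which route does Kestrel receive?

Optimal: Granite→Route 7 ($127k), Brightly→Route 6 ($105k), Pioneer→Route 1 ($106k), Nimbus→Route 2 ($139k), Kestrel→Route 3 ($69k), Delta→Route 5 ($57k) — total 127+105+106+139+69+57 = $603k.
Column-greedy (each route in turn goes to its best remaining carrier) gives $571k, worse by 32.
Next-best assignment: Granite→Route 1, Brightly→Route 6, Pioneer→Route 7, Nimbus→Route 2, Kestrel→Route 3, Delta→Route 5 = $575k.
Swapping Brightly↔Delta (Brightly→Route 5 $17k, Delta→Route 6 $49k) loses 96.
Kestrel's own top route is Route 2 ($106k), but forcing Kestrel→Route 2 and reassigning the rest optimally gives only $571k — worse by 32.

Kestrel receives Route 3.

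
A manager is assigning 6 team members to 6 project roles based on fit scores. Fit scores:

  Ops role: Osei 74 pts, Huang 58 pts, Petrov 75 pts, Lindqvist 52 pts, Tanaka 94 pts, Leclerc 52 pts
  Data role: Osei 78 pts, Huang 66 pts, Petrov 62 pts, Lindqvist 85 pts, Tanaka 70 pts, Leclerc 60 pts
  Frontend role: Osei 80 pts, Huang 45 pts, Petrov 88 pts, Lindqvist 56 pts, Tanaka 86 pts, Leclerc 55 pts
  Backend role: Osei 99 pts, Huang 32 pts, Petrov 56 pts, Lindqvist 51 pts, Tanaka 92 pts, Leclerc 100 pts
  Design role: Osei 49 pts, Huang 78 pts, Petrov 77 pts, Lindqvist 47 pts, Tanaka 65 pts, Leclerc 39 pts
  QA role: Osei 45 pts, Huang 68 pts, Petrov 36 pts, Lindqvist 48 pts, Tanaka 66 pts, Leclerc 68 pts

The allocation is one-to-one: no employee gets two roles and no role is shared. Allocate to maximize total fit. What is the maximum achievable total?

Maximum total: 512 pts

Optimal: Osei→Backend role (99 pts), Huang→Design role (78 pts), Petrov→Frontend role (88 pts), Lindqvist→Data role (85 pts), Tanaka→Ops role (94 pts), Leclerc→QA role (68 pts) — total 99+78+88+85+94+68 = 512 pts.
Next-best assignment: Osei→Frontend role, Huang→QA role, Petrov→Design role, Lindqvist→Data role, Tanaka→Ops role, Leclerc→Backend role = 504 pts.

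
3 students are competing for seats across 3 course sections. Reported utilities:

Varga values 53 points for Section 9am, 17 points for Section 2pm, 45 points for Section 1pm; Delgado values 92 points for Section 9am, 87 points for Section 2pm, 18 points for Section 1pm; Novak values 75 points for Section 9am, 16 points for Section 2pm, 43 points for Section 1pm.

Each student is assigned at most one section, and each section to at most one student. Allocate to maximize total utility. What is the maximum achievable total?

Max total: 207 points

Optimal: Varga→Section 1pm (45 points), Delgado→Section 2pm (87 points), Novak→Section 9am (75 points) — total 45+87+75 = 207 points.
Row-greedy (each student in turn takes its best remaining section) gives 183 points, worse by 24.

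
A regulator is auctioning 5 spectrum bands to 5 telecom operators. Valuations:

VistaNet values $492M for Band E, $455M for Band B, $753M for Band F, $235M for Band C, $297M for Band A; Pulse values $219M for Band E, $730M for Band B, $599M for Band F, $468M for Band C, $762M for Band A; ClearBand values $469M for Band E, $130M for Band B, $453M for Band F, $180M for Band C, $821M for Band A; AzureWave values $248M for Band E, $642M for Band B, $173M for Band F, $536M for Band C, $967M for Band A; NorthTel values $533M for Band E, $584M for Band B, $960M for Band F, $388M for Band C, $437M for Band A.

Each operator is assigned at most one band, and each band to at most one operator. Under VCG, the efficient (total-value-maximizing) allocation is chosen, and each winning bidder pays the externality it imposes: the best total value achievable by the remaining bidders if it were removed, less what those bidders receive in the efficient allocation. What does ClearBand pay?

ClearBand pays $431M.

Efficient allocation: VistaNet→Band E ($492M), Pulse→Band B ($730M), ClearBand→Band A ($821M), AzureWave→Band C ($536M), NorthTel→Band F ($960M); total welfare W = $3539M.
ClearBand receives Band A at value $821M, so the others get W − 821 = $2718M.
Without ClearBand: best allocation of the remaining 4 bidders over all 5 bands is VistaNet→Band E ($492M), Pulse→Band B ($730M), AzureWave→Band A ($967M), NorthTel→Band F ($960M), total $3149M.
VCG payment = (others' best without ClearBand) − (others' welfare with ClearBand) = 3149 − 2718 = $431M.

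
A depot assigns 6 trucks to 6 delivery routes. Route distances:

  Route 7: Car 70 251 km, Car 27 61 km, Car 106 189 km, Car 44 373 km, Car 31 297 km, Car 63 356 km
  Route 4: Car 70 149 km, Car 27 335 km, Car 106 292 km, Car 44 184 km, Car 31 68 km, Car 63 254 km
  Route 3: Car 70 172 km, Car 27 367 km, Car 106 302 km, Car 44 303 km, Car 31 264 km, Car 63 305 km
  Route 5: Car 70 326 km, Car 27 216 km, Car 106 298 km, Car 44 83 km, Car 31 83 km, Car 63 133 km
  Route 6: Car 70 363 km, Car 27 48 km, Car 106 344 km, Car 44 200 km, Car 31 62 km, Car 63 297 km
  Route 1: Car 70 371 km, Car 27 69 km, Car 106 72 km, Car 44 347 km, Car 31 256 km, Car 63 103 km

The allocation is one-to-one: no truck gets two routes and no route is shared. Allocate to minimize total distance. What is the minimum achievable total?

Min total: 663 km

Optimal: Car 70→Route 3 (172 km), Car 27→Route 6 (48 km), Car 106→Route 7 (189 km), Car 44→Route 5 (83 km), Car 31→Route 4 (68 km), Car 63→Route 1 (103 km) — total 172+48+189+83+68+103 = 663 km.
Column-greedy (each route in turn goes to its cheapest remaining truck) gives 753 km, worse by 90.
Swapping Car 106↔Car 44 (Car 106→Route 5 298 km, Car 44→Route 7 373 km) adds 399.
Checked against all permutations: 663 km is optimal.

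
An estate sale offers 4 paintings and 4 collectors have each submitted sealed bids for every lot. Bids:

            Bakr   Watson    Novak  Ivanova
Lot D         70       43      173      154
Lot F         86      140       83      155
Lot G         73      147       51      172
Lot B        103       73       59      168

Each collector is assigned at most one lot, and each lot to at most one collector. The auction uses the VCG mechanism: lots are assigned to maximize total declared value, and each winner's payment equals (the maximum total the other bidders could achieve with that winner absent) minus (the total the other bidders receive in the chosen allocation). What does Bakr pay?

Bakr pays $3.

Efficient allocation: Bakr→Lot B ($103), Watson→Lot F ($140), Novak→Lot D ($173), Ivanova→Lot G ($172); total welfare W = $588.
Bakr receives Lot B at value $103, so the others get W − 103 = $485.
Without Bakr: best allocation of the remaining 3 bidders over all 4 lots is Watson→Lot G ($147), Novak→Lot D ($173), Ivanova→Lot B ($168), total $488.
VCG payment = (others' best without Bakr) − (others' welfare with Bakr) = 488 − 485 = $3.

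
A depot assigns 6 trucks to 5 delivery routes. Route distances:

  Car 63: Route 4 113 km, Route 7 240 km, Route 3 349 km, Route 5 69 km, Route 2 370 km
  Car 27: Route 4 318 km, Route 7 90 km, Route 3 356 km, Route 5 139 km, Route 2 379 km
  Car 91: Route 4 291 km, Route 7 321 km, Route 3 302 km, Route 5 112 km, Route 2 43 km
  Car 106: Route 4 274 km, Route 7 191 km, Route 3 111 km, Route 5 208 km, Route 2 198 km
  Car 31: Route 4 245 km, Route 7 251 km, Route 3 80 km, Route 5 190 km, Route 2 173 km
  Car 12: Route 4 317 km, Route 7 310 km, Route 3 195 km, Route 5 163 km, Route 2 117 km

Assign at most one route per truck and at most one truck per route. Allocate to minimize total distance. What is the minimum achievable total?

This is a one-to-one assignment (minimum-cost bipartite matching).
Optimal: Car 63→Route 4 (113 km), Car 27→Route 7 (90 km), Car 31→Route 3 (80 km), Car 12→Route 5 (163 km), Car 91→Route 2 (43 km) — total 113+90+80+163+43 = 489 km.
Min-entry greedy (repeatedly take the single cheapest remaining cell) gives 556 km, worse by 67.
Swapping Car 27↔Car 12 (Car 27→Route 5 139 km, Car 12→Route 7 310 km) adds 196.
Checked against all permutations: 489 km is optimal.

Minimum total: 489 km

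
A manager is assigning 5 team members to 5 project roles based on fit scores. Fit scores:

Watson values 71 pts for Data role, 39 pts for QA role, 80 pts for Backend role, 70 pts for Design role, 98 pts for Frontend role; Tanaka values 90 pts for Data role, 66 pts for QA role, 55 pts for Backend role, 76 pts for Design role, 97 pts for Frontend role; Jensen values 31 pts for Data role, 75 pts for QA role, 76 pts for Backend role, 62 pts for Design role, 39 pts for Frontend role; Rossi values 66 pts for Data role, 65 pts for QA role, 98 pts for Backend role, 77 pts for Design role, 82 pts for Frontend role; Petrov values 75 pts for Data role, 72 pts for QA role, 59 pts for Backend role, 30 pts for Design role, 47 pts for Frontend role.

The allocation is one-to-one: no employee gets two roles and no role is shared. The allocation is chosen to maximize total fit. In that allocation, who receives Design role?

Optimal: Watson→Frontend role (98 pts), Tanaka→Design role (76 pts), Jensen→QA role (75 pts), Rossi→Backend role (98 pts), Petrov→Data role (75 pts) — total 98+76+75+98+75 = 422 pts.
Row-greedy (each employee in turn takes its best remaining role) gives 413 pts, worse by 9.
Every other assignment is strictly worse.
Tanaka's own top role is Frontend role (97 pts), but forcing Tanaka→Frontend role and reassigning the rest optimally gives only 415 pts — worse by 7.

Tanaka receives Design role.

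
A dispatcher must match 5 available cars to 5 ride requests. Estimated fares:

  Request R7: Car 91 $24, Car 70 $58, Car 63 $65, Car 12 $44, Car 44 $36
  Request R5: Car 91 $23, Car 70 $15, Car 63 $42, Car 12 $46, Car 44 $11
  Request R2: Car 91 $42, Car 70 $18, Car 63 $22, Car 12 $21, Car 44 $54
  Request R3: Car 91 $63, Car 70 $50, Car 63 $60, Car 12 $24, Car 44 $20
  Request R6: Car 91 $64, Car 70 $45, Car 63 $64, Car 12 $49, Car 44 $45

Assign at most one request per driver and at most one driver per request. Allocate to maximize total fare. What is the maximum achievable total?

Optimal: Car 91→Request R3 ($63), Car 70→Request R7 ($58), Car 63→Request R6 ($64), Car 12→Request R5 ($46), Car 44→Request R2 ($54) — total 63+58+64+46+54 = $285.
Row-greedy (each driver in turn takes its best remaining request) gives $282, worse by 3.

Maximum total: $285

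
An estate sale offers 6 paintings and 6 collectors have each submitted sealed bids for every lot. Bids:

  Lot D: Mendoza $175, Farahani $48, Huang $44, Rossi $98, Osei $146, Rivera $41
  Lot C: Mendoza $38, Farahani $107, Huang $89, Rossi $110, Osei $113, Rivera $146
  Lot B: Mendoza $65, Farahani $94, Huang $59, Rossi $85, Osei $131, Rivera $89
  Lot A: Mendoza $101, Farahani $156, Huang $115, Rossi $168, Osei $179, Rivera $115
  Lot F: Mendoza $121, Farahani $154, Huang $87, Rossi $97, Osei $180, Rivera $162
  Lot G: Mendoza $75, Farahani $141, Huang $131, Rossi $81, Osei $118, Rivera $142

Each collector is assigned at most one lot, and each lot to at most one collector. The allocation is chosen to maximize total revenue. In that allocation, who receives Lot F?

This is a one-to-one assignment (maximum-weight bipartite matching).
Optimal: Mendoza→Lot D ($175), Farahani→Lot F ($154), Huang→Lot G ($131), Rossi→Lot A ($168), Osei→Lot B ($131), Rivera→Lot C ($146) — total 175+154+131+168+131+146 = $905.
Max-entry greedy (repeatedly take the single best remaining cell) gives $869, worse by 36.
Every other assignment is strictly worse.
Farahani's own top lot is Lot A ($156), but forcing Farahani→Lot A and reassigning the rest optimally gives only $873 — worse by 32.

Farahani receives Lot F.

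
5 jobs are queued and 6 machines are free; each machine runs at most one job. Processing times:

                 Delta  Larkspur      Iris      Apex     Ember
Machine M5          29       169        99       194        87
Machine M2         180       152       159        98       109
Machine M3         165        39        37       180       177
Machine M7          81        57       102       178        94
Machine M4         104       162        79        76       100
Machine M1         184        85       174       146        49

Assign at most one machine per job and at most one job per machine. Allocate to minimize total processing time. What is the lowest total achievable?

Minimum total: 248 min

This is a one-to-one assignment (minimum-cost bipartite matching).
Optimal: Delta→Machine M5 (29 min), Larkspur→Machine M7 (57 min), Iris→Machine M3 (37 min), Apex→Machine M4 (76 min), Ember→Machine M1 (49 min) — total 29+57+37+76+49 = 248 min.
Row-greedy (each job in turn takes its cheapest remaining machine) gives 294 min, worse by 46.
Next-best assignment: Delta→Machine M5, Larkspur→Machine M7, Iris→Machine M3, Apex→Machine M2, Ember→Machine M1 = 270 min.
Swapping Ember↔Iris (Ember→Machine M3 177 min, Iris→Machine M1 174 min) adds 265.
No other one-to-one assignment undercuts 248 min.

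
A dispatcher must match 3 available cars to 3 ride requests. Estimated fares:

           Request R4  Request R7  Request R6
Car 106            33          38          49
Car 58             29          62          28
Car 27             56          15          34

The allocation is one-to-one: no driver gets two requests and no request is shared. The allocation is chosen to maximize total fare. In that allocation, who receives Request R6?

Optimal: Car 106→Request R6 ($49), Car 58→Request R7 ($62), Car 27→Request R4 ($56) — total 49+62+56 = $167.
Swapping Car 58↔Car 106 (Car 58→Request R6 $28, Car 106→Request R7 $38) loses 45.

Car 106 receives Request R6.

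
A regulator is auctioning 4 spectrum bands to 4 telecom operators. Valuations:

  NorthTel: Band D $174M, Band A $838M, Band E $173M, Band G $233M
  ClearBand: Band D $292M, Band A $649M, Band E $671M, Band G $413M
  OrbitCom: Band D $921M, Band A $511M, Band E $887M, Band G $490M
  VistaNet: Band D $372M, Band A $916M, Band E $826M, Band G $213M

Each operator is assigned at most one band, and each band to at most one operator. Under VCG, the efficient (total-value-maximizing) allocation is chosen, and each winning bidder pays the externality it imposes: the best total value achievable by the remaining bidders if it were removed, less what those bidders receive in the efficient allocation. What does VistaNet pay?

Efficient allocation: NorthTel→Band A ($838M), ClearBand→Band G ($413M), OrbitCom→Band D ($921M), VistaNet→Band E ($826M); total welfare W = $2998M.
VistaNet receives Band E at value $826M, so the others get W − 826 = $2172M.
Without VistaNet: best allocation of the remaining 3 bidders over all 4 bands is NorthTel→Band A ($838M), ClearBand→Band E ($671M), OrbitCom→Band D ($921M), total $2430M.
VCG payment = (others' best without VistaNet) − (others' welfare with VistaNet) = 2430 − 2172 = $258M.

VistaNet pays $258M.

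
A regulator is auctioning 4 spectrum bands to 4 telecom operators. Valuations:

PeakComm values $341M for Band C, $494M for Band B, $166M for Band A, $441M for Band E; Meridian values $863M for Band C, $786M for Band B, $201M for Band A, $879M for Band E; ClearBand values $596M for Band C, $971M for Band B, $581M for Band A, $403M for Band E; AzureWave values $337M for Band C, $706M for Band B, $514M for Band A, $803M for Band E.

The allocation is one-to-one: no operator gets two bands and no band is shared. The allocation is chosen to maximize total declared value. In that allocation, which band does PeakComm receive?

PeakComm receives Band A.

Optimal: PeakComm→Band A ($166M), Meridian→Band C ($863M), ClearBand→Band B ($971M), AzureWave→Band E ($803M) — total 166+863+971+803 = $2803M.
Row-greedy (each operator in turn takes its best remaining band) gives $2483M, worse by 320.
Every other assignment is strictly worse.
PeakComm's own top band is Band B ($494M), but forcing PeakComm→Band B and reassigning the rest optimally gives only $2741M — worse by 62.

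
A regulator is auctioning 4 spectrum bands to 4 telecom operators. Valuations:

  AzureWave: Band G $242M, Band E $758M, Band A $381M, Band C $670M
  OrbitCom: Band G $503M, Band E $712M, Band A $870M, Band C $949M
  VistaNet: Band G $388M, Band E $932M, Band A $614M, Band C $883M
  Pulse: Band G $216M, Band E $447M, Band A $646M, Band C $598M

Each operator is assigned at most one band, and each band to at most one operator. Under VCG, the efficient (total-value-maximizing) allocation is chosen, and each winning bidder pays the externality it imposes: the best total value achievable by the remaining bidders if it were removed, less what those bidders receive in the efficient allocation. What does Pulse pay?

Efficient allocation: AzureWave→Band E ($758M), OrbitCom→Band G ($503M), VistaNet→Band C ($883M), Pulse→Band A ($646M); total welfare W = $2790M.
Pulse receives Band A at value $646M, so the others get W − 646 = $2144M.
Without Pulse: best allocation of the remaining 3 bidders over all 4 bands is AzureWave→Band E ($758M), OrbitCom→Band A ($870M), VistaNet→Band C ($883M), total $2511M.
VCG payment = (others' best without Pulse) − (others' welfare with Pulse) = 2511 − 2144 = $367M.

Pulse pays $367M.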